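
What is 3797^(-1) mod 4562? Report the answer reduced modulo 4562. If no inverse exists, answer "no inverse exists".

4073

Extended Euclidean algorithm:
4562 = 1·3797 + 765
3797 = 4·765 + 737
765 = 1·737 + 28
737 = 26·28 + 9
28 = 3·9 + 1
9 = 9·1 + 0
gcd = 1, so the inverse exists. Back-substitute:
1 = 28 − 3·9
1 = −3·737 + 79·28
1 = 79·765 − 82·737
1 = −82·3797 + 407·765
1 = 407·4562 − 489·3797
So 3797·(-489) ≡ 1 (mod 4562), and -489 ≡ 4073 (mod 4562).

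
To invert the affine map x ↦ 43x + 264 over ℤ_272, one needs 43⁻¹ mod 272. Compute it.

19

Apply the Euclidean algorithm to 272 and 43:
272 = 6*43 + 14
43 = 3*14 + 1
14 = 14*1 + 0
Since gcd(43, 272) = 1, back-substitute to write 1 as a combination:
1 = 43 − 3·14
1 = −3·272 + 19·43
So 43·19 ≡ 1 (mod 272).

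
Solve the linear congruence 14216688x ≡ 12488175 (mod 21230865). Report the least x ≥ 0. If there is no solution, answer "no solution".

899445

First find gcd(14216688, 21230865):
21230865 = 1·14216688 + 7014177
14216688 = 2·7014177 + 188334
7014177 = 37·188334 + 45819
188334 = 4·45819 + 5058
45819 = 9·5058 + 297
5058 = 17·297 + 9
297 = 33·9 + 0
gcd = 9 and 9 | 12488175, so solutions exist. Divide through by 9: 1579632x ≡ 1387575 (mod 2358985).
Now find 1579632⁻¹ mod 2358985:
2358985 = 1*1579632 + 779353
1579632 = 2*779353 + 20926
779353 = 37*20926 + 5091
20926 = 4*5091 + 562
5091 = 9*562 + 33
562 = 17*33 + 1
33 = 33*1 + 0
Back-substitute:
1 = 562 − 17·33
1 = −17·5091 + 154·562
1 = 154·20926 − 633·5091
1 = −633·779353 + 23575·20926
1 = 23575·1579632 − 47783·779353
1 = −47783·2358985 + 71358·1579632
So 1579632⁻¹ ≡ 71358 (mod 2358985).
Then x ≡ 71358·1387575 ≡ 899445 (mod 2358985); the smallest non-negative solution is x = 899445.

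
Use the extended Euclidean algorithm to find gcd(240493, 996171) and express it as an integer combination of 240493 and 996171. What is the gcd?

11

Apply Euclid's algorithm to 996171 and 240493:
996171 = 4*240493 + 34199
240493 = 7*34199 + 1100
34199 = 31*1100 + 99
1100 = 11*99 + 11
99 = 9*11 + 0
gcd(240493, 996171) = 11.
Express as a combination:
11 = 1100 − 11·99
11 = −11·34199 + 342·1100
11 = 342·240493 − 2405·34199
11 = −2405·996171 + 9962·240493
So 11 = (-2405)·996171 + (9962)·240493.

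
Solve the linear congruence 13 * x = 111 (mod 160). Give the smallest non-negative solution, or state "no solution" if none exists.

107

First find gcd(13, 160):
160 = 12*13 + 4
13 = 3*4 + 1
4 = 4*1 + 0
gcd = 1, so a unique solution mod 160 exists.
Back-substitute for the Bézout coefficients:
1 = 13 − 3·4
1 = −3·160 + 37·13
So 13·(37) ≡ 1 (mod 160), giving 13⁻¹ ≡ 37.
x ≡ 13⁻¹·111 ≡ 37·111 ≡ 107 (mod 160).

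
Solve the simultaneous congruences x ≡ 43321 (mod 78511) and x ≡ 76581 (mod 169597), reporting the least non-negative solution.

Write x = 43321 + 78511·k. Then 78511·k ≡ 76581 − 43321 ≡ 33260 (mod 169597).
Need 78511⁻¹ mod 169597. Extended Euclid on (169597, 78511):
169597 = 2×78511 + 12575
78511 = 6×12575 + 3061
12575 = 4×3061 + 331
3061 = 9×331 + 82
331 = 4×82 + 3
82 = 27×3 + 1
3 = 3×1 + 0
Back-substitute:
1 = 82 − 27·3
1 = −27·331 + 109·82
1 = 109·3061 − 1008·331
1 = −1008·12575 + 4141·3061
1 = 4141·78511 − 25854·12575
1 = −25854·169597 + 55849·78511
78511⁻¹ ≡ 55849 (mod 169597), so k ≡ 55849·33260 ≡ 111396 (mod 169597).
x = 43321 + 78511·111396 = 8745854677.

8745854677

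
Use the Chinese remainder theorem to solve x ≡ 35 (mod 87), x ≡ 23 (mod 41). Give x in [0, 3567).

1253

Write x = 35 + 87·k. Then 87·k ≡ 23 − 35 ≡ 29 (mod 41).
Need 87⁻¹ mod 41. Extended Euclid on (41, 5):
41 = 8*5 + 1
5 = 5*1 + 0
Back-substitute:
1 = 41 − 8·5
87⁻¹ ≡ 33 (mod 41), so k ≡ 33·29 ≡ 14 (mod 41).
x = 35 + 87·14 = 1253.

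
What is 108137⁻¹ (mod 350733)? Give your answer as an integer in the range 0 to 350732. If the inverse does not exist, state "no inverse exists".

81374

Run Euclid on (350733, 108137):
350733 = 3·108137 + 26322
108137 = 4·26322 + 2849
26322 = 9·2849 + 681
2849 = 4·681 + 125
681 = 5·125 + 56
125 = 2·56 + 13
56 = 4·13 + 4
13 = 3·4 + 1
4 = 4·1 + 0
The gcd is 1. Working backward:
1 = 13 − 3·4
1 = −3·56 + 13·13
1 = 13·125 − 29·56
1 = −29·681 + 158·125
1 = 158·2849 − 661·681
1 = −661·26322 + 6107·2849
1 = 6107·108137 − 25089·26322
1 = −25089·350733 + 81374·108137
So 108137·81374 ≡ 1 (mod 350733).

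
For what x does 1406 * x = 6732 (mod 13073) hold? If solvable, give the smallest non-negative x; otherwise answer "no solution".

First find gcd(1406, 13073):
13073 = 9×1406 + 419
1406 = 3×419 + 149
419 = 2×149 + 121
149 = 1×121 + 28
121 = 4×28 + 9
28 = 3×9 + 1
9 = 9×1 + 0
gcd = 1, so a unique solution mod 13073 exists.
Back-substitute for the Bézout coefficients:
1 = 28 − 3·9
1 = −3·121 + 13·28
1 = 13·149 − 16·121
1 = −16·419 + 45·149
1 = 45·1406 − 151·419
1 = −151·13073 + 1404·1406
So 1406·(1404) ≡ 1 (mod 13073), giving 1406⁻¹ ≡ 1404.
x ≡ 1406⁻¹·6732 ≡ 1404·6732 ≡ 13022 (mod 13073).

13022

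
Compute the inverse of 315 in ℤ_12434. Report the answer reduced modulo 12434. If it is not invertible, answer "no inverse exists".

Run Euclid on (12434, 315):
12434 = 39·315 + 149
315 = 2·149 + 17
149 = 8·17 + 13
17 = 1·13 + 4
13 = 3·4 + 1
4 = 4·1 + 0
The gcd is 1. Working backward:
1 = 13 − 3·4
1 = −3·17 + 4·13
1 = 4·149 − 35·17
1 = −35·315 + 74·149
1 = 74·12434 − 2921·315
So 315·(-2921) ≡ 1 (mod 12434), and -2921 ≡ 9513 (mod 12434).

9513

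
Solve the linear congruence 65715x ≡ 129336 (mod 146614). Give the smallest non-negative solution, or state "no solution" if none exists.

no solution

gcd(65715, 146614):
146614 = 2·65715 + 15184
65715 = 4·15184 + 4979
15184 = 3·4979 + 247
4979 = 20·247 + 39
247 = 6·39 + 13
39 = 3·13 + 0
gcd = 13, but 13 ∤ 129336, so the congruence has no solution.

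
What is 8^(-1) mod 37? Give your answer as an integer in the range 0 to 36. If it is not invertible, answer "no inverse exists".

14

Extended Euclidean algorithm:
37 = 4*8 + 5
8 = 1*5 + 3
5 = 1*3 + 2
3 = 1*2 + 1
2 = 2*1 + 0
The gcd is 1. Working backward:
1 = 3 − 2
1 = −5 + 2·3
1 = 2·8 − 3·5
1 = −3·37 + 14·8
So 8·14 ≡ 1 (mod 37).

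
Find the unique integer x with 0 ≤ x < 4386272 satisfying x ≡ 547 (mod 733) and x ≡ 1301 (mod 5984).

2083733

Write x = 547 + 733·k. Then 733·k ≡ 1301 − 547 ≡ 754 (mod 5984).
Need 733⁻¹ mod 5984. Extended Euclid on (5984, 733):
5984 = 8*733 + 120
733 = 6*120 + 13
120 = 9*13 + 3
13 = 4*3 + 1
3 = 3*1 + 0
Back-substitute:
1 = 13 − 4·3
1 = −4·120 + 37·13
1 = 37·733 − 226·120
1 = −226·5984 + 1845·733
733⁻¹ ≡ 1845 (mod 5984), so k ≡ 1845·754 ≡ 2842 (mod 5984).
x = 547 + 733·2842 = 2083733.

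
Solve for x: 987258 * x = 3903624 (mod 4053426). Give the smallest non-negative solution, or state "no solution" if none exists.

First find gcd(987258, 4053426):
4053426 = 4×987258 + 104394
987258 = 9×104394 + 47712
104394 = 2×47712 + 8970
47712 = 5×8970 + 2862
8970 = 3×2862 + 384
2862 = 7×384 + 174
384 = 2×174 + 36
174 = 4×36 + 30
36 = 1×30 + 6
30 = 5×6 + 0
gcd = 6 and 6 | 3903624, so solutions exist. Divide through by 6: 164543x ≡ 650604 (mod 675571).
Now find 164543⁻¹ mod 675571:
675571 = 4×164543 + 17399
164543 = 9×17399 + 7952
17399 = 2×7952 + 1495
7952 = 5×1495 + 477
1495 = 3×477 + 64
477 = 7×64 + 29
64 = 2×29 + 6
29 = 4×6 + 5
6 = 1×5 + 1
5 = 5×1 + 0
Back-substitute:
1 = 6 − 5
1 = −29 + 5·6
1 = 5·64 − 11·29
1 = −11·477 + 82·64
1 = 82·1495 − 257·477
1 = −257·7952 + 1367·1495
1 = 1367·17399 − 2991·7952
1 = −2991·164543 + 28286·17399
1 = 28286·675571 − 116135·164543
So 164543·(-116135) ≡ 1 (mod 675571), i.e. 164543⁻¹ ≡ 559436.
Then x ≡ 559436·650604 ≡ 667384 (mod 675571); the smallest non-negative solution is x = 667384.

667384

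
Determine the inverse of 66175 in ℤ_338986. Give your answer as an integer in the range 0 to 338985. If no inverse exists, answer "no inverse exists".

257071

Apply the Euclidean algorithm to 338986 and 66175:
338986 = 5·66175 + 8111
66175 = 8·8111 + 1287
8111 = 6·1287 + 389
1287 = 3·389 + 120
389 = 3·120 + 29
120 = 4·29 + 4
29 = 7·4 + 1
4 = 4·1 + 0
gcd = 1, so the inverse exists. Back-substitute:
1 = 29 − 7·4
1 = −7·120 + 29·29
1 = 29·389 − 94·120
1 = −94·1287 + 311·389
1 = 311·8111 − 1960·1287
1 = −1960·66175 + 15991·8111
1 = 15991·338986 − 81915·66175
Hence 66175⁻¹ ≡ -81915 ≡ 257071 (mod 338986).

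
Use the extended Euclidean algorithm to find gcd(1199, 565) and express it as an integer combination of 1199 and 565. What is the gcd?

1

Apply Euclid's algorithm to 1199 and 565:
1199 = 2×565 + 69
565 = 8×69 + 13
69 = 5×13 + 4
13 = 3×4 + 1
4 = 4×1 + 0
gcd(1199, 565) = 1.
Express as a combination:
1 = 13 − 3·4
1 = −3·69 + 16·13
1 = 16·565 − 131·69
1 = −131·1199 + 278·565
So 1 = (-131)·1199 + (278)·565.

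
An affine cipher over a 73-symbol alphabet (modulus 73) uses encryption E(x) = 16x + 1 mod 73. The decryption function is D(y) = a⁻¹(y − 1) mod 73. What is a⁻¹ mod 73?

32

Apply the Euclidean algorithm to 73 and 16:
73 = 4*16 + 9
16 = 1*9 + 7
9 = 1*7 + 2
7 = 3*2 + 1
2 = 2*1 + 0
gcd = 1, so the inverse exists. Back-substitute:
1 = 7 − 3·2
1 = −3·9 + 4·7
1 = 4·16 − 7·9
1 = −7·73 + 32·16
So 16·32 ≡ 1 (mod 73).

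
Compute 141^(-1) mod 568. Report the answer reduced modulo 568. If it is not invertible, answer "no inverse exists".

Extended Euclidean algorithm:
568 = 4·141 + 4
141 = 35·4 + 1
4 = 4·1 + 0
Since gcd(141, 568) = 1, back-substitute to write 1 as a combination:
1 = 141 − 35·4
1 = −35·568 + 141·141
So 141·141 ≡ 1 (mod 568).

141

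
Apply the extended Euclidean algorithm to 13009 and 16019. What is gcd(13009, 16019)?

Euclidean algorithm:
16019 = 1×13009 + 3010
13009 = 4×3010 + 969
3010 = 3×969 + 103
969 = 9×103 + 42
103 = 2×42 + 19
42 = 2×19 + 4
19 = 4×4 + 3
4 = 1×3 + 1
3 = 3×1 + 0
gcd(13009, 16019) = 1.
Working backward:
1 = 4 − 3
1 = −19 + 5·4
1 = 5·42 − 11·19
1 = −11·103 + 27·42
1 = 27·969 − 254·103
1 = −254·3010 + 789·969
1 = 789·13009 − 3410·3010
1 = −3410·16019 + 4199·13009
So 1 = (-3410)·16019 + (4199)·13009.

1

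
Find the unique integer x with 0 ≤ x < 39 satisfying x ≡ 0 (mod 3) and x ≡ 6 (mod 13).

6

Write x = 0 + 3·k. Then 3·k ≡ 6 − 0 ≡ 6 (mod 13).
Need 3⁻¹ mod 13. Extended Euclid on (13, 3):
13 = 4·3 + 1
3 = 3·1 + 0
Back-substitute:
1 = 13 − 4·3
3⁻¹ ≡ 9 (mod 13), so k ≡ 9·6 ≡ 2 (mod 13).
x = 0 + 3·2 = 6.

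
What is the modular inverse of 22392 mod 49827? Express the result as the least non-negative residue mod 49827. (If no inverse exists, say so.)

no inverse exists

Compute gcd(22392, 49827):
49827 = 2*22392 + 5043
22392 = 4*5043 + 2220
5043 = 2*2220 + 603
2220 = 3*603 + 411
603 = 1*411 + 192
411 = 2*192 + 27
192 = 7*27 + 3
27 = 9*3 + 0
Since gcd = 3 > 1, 22392 is not a unit mod 49827.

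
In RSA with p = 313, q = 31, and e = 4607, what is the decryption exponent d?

φ(n) = (p−1)(q−1) = 312·30 = 9360.
Need d with 4607·d ≡ 1 (mod 9360). Apply the extended Euclidean algorithm:
9360 = 2*4607 + 146
4607 = 31*146 + 81
146 = 1*81 + 65
81 = 1*65 + 16
65 = 4*16 + 1
16 = 16*1 + 0
Back-substitute:
1 = 65 − 4·16
1 = −4·81 + 5·65
1 = 5·146 − 9·81
1 = −9·4607 + 284·146
1 = 284·9360 − 577·4607
So 4607·(-577) ≡ 1 (mod 9360), hence d ≡ -577 ≡ 8783 (mod 9360).

8783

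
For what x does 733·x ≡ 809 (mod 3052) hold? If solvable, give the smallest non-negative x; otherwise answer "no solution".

First find gcd(733, 3052):
3052 = 4·733 + 120
733 = 6·120 + 13
120 = 9·13 + 3
13 = 4·3 + 1
3 = 3·1 + 0
gcd = 1, so a unique solution mod 3052 exists.
Back-substitute for the Bézout coefficients:
1 = 13 − 4·3
1 = −4·120 + 37·13
1 = 37·733 − 226·120
1 = −226·3052 + 941·733
So 733·(941) ≡ 1 (mod 3052), giving 733⁻¹ ≡ 941.
x ≡ 733⁻¹·809 ≡ 941·809 ≡ 1321 (mod 3052).

1321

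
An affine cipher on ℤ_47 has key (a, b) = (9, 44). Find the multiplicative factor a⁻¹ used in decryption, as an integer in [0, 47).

Apply the Euclidean algorithm to 47 and 9:
47 = 5·9 + 2
9 = 4·2 + 1
2 = 2·1 + 0
Since gcd(9, 47) = 1, back-substitute to write 1 as a combination:
1 = 9 − 4·2
1 = −4·47 + 21·9
So 9·21 ≡ 1 (mod 47).

21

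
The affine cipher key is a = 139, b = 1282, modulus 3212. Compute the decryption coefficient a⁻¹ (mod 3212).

Extended Euclidean algorithm:
3212 = 23·139 + 15
139 = 9·15 + 4
15 = 3·4 + 3
4 = 1·3 + 1
3 = 3·1 + 0
gcd = 1, so the inverse exists. Back-substitute:
1 = 4 − 3
1 = −15 + 4·4
1 = 4·139 − 37·15
1 = −37·3212 + 855·139
So 139·855 ≡ 1 (mod 3212).

855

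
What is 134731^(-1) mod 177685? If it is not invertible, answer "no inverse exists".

56221

Extended Euclidean algorithm:
177685 = 1×134731 + 42954
134731 = 3×42954 + 5869
42954 = 7×5869 + 1871
5869 = 3×1871 + 256
1871 = 7×256 + 79
256 = 3×79 + 19
79 = 4×19 + 3
19 = 6×3 + 1
3 = 3×1 + 0
gcd = 1, so the inverse exists. Back-substitute:
1 = 19 − 6·3
1 = −6·79 + 25·19
1 = 25·256 − 81·79
1 = −81·1871 + 592·256
1 = 592·5869 − 1857·1871
1 = −1857·42954 + 13591·5869
1 = 13591·134731 − 42630·42954
1 = −42630·177685 + 56221·134731
So 134731·56221 ≡ 1 (mod 177685).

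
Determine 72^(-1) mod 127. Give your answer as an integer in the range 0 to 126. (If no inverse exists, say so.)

gcd(127, 72) by repeated division:
127 = 1·72 + 55
72 = 1·55 + 17
55 = 3·17 + 4
17 = 4·4 + 1
4 = 4·1 + 0
The gcd is 1. Working backward:
1 = 17 − 4·4
1 = −4·55 + 13·17
1 = 13·72 − 17·55
1 = −17·127 + 30·72
So 72·30 ≡ 1 (mod 127).

30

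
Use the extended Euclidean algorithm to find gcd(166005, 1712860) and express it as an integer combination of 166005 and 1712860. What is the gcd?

Repeated division:
1712860 = 10×166005 + 52810
166005 = 3×52810 + 7575
52810 = 6×7575 + 7360
7575 = 1×7360 + 215
7360 = 34×215 + 50
215 = 4×50 + 15
50 = 3×15 + 5
15 = 3×5 + 0
gcd(166005, 1712860) = 5.
Express as a combination:
5 = 50 − 3·15
5 = −3·215 + 13·50
5 = 13·7360 − 445·215
5 = −445·7575 + 458·7360
5 = 458·52810 − 3193·7575
5 = −3193·166005 + 10037·52810
5 = 10037·1712860 − 103563·166005
So 5 = (10037)·1712860 + (-103563)·166005.

5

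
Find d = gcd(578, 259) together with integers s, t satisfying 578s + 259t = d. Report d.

Repeated division:
578 = 2·259 + 60
259 = 4·60 + 19
60 = 3·19 + 3
19 = 6·3 + 1
3 = 3·1 + 0
gcd(578, 259) = 1.
Back-substituting:
1 = 19 − 6·3
1 = −6·60 + 19·19
1 = 19·259 − 82·60
1 = −82·578 + 183·259
So 1 = (-82)·578 + (183)·259.

1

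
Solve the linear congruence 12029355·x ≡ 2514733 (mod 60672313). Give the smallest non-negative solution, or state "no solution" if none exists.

First find gcd(12029355, 60672313):
60672313 = 5*12029355 + 525538
12029355 = 22*525538 + 467519
525538 = 1*467519 + 58019
467519 = 8*58019 + 3367
58019 = 17*3367 + 780
3367 = 4*780 + 247
780 = 3*247 + 39
247 = 6*39 + 13
39 = 3*13 + 0
gcd = 13 and 13 | 2514733, so solutions exist. Divide through by 13: 925335x ≡ 193441 (mod 4667101).
Now find 925335⁻¹ mod 4667101:
4667101 = 5*925335 + 40426
925335 = 22*40426 + 35963
40426 = 1*35963 + 4463
35963 = 8*4463 + 259
4463 = 17*259 + 60
259 = 4*60 + 19
60 = 3*19 + 3
19 = 6*3 + 1
3 = 3*1 + 0
Back-substitute:
1 = 19 − 6·3
1 = −6·60 + 19·19
1 = 19·259 − 82·60
1 = −82·4463 + 1413·259
1 = 1413·35963 − 11386·4463
1 = −11386·40426 + 12799·35963
1 = 12799·925335 − 292964·40426
1 = −292964·4667101 + 1477619·925335
So 925335⁻¹ ≡ 1477619 (mod 4667101).
Then x ≡ 1477619·193441 ≡ 163335 (mod 4667101); the smallest non-negative solution is x = 163335.

163335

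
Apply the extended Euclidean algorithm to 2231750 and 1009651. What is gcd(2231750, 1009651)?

Euclidean algorithm:
2231750 = 2×1009651 + 212448
1009651 = 4×212448 + 159859
212448 = 1×159859 + 52589
159859 = 3×52589 + 2092
52589 = 25×2092 + 289
2092 = 7×289 + 69
289 = 4×69 + 13
69 = 5×13 + 4
13 = 3×4 + 1
4 = 4×1 + 0
gcd(2231750, 1009651) = 1.
Working backward:
1 = 13 − 3·4
1 = −3·69 + 16·13
1 = 16·289 − 67·69
1 = −67·2092 + 485·289
1 = 485·52589 − 12192·2092
1 = −12192·159859 + 37061·52589
1 = 37061·212448 − 49253·159859
1 = −49253·1009651 + 234073·212448
1 = 234073·2231750 − 517399·1009651
So 1 = (234073)·2231750 + (-517399)·1009651.

1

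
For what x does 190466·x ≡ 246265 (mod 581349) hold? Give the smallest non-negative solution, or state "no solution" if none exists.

First find gcd(190466, 581349):
581349 = 3·190466 + 9951
190466 = 19·9951 + 1397
9951 = 7·1397 + 172
1397 = 8·172 + 21
172 = 8·21 + 4
21 = 5·4 + 1
4 = 4·1 + 0
gcd = 1, so a unique solution mod 581349 exists.
Back-substitute for the Bézout coefficients:
1 = 21 − 5·4
1 = −5·172 + 41·21
1 = 41·1397 − 333·172
1 = −333·9951 + 2372·1397
1 = 2372·190466 − 45401·9951
1 = −45401·581349 + 138575·190466
So 190466·(138575) ≡ 1 (mod 581349), giving 190466⁻¹ ≡ 138575.
x ≡ 190466⁻¹·246265 ≡ 138575·246265 ≡ 404726 (mod 581349).

404726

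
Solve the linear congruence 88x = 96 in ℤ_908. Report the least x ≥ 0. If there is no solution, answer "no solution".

63

First find gcd(88, 908):
908 = 10·88 + 28
88 = 3·28 + 4
28 = 7·4 + 0
gcd = 4 and 4 | 96, so solutions exist. Divide through by 4: 22x ≡ 24 (mod 227).
Now find 22⁻¹ mod 227:
227 = 10×22 + 7
22 = 3×7 + 1
7 = 7×1 + 0
Back-substitute:
1 = 22 − 3·7
1 = −3·227 + 31·22
So 22⁻¹ ≡ 31 (mod 227).
Then x ≡ 31·24 ≡ 63 (mod 227); the smallest non-negative solution is x = 63.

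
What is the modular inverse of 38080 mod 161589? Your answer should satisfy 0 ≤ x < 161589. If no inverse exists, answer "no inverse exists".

123445

Run Euclid on (161589, 38080):
161589 = 4×38080 + 9269
38080 = 4×9269 + 1004
9269 = 9×1004 + 233
1004 = 4×233 + 72
233 = 3×72 + 17
72 = 4×17 + 4
17 = 4×4 + 1
4 = 4×1 + 0
The gcd is 1. Working backward:
1 = 17 − 4·4
1 = −4·72 + 17·17
1 = 17·233 − 55·72
1 = −55·1004 + 237·233
1 = 237·9269 − 2188·1004
1 = −2188·38080 + 8989·9269
1 = 8989·161589 − 38144·38080
Hence 38080⁻¹ ≡ -38144 ≡ 123445 (mod 161589).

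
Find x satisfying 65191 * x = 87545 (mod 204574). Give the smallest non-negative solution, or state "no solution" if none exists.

First find gcd(65191, 204574):
204574 = 3*65191 + 9001
65191 = 7*9001 + 2184
9001 = 4*2184 + 265
2184 = 8*265 + 64
265 = 4*64 + 9
64 = 7*9 + 1
9 = 9*1 + 0
gcd = 1, so a unique solution mod 204574 exists.
Back-substitute for the Bézout coefficients:
1 = 64 − 7·9
1 = −7·265 + 29·64
1 = 29·2184 − 239·265
1 = −239·9001 + 985·2184
1 = 985·65191 − 7134·9001
1 = −7134·204574 + 22387·65191
So 65191·(22387) ≡ 1 (mod 204574), giving 65191⁻¹ ≡ 22387.
x ≡ 65191⁻¹·87545 ≡ 22387·87545 ≡ 50995 (mod 204574).

50995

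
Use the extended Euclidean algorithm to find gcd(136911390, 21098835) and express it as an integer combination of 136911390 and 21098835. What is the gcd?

Apply Euclid's algorithm to 136911390 and 21098835:
136911390 = 6·21098835 + 10318380
21098835 = 2·10318380 + 462075
10318380 = 22·462075 + 152730
462075 = 3·152730 + 3885
152730 = 39·3885 + 1215
3885 = 3·1215 + 240
1215 = 5·240 + 15
240 = 16·15 + 0
gcd(136911390, 21098835) = 15.
Back-substituting:
15 = 1215 − 5·240
15 = −5·3885 + 16·1215
15 = 16·152730 − 629·3885
15 = −629·462075 + 1903·152730
15 = 1903·10318380 − 42495·462075
15 = −42495·21098835 + 86893·10318380
15 = 86893·136911390 − 563853·21098835
So 15 = (86893)·136911390 + (-563853)·21098835.

15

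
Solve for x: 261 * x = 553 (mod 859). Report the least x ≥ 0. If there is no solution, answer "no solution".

532

First find gcd(261, 859):
859 = 3×261 + 76
261 = 3×76 + 33
76 = 2×33 + 10
33 = 3×10 + 3
10 = 3×3 + 1
3 = 3×1 + 0
gcd = 1, so a unique solution mod 859 exists.
Back-substitute for the Bézout coefficients:
1 = 10 − 3·3
1 = −3·33 + 10·10
1 = 10·76 − 23·33
1 = −23·261 + 79·76
1 = 79·859 − 260·261
So 261·(-260) ≡ 1 (mod 859), giving 261⁻¹ ≡ 599.
x ≡ 261⁻¹·553 ≡ 599·553 ≡ 532 (mod 859).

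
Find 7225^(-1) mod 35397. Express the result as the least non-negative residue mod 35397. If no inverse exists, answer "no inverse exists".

Extended Euclidean algorithm:
35397 = 4×7225 + 6497
7225 = 1×6497 + 728
6497 = 8×728 + 673
728 = 1×673 + 55
673 = 12×55 + 13
55 = 4×13 + 3
13 = 4×3 + 1
3 = 3×1 + 0
gcd = 1, so the inverse exists. Back-substitute:
1 = 13 − 4·3
1 = −4·55 + 17·13
1 = 17·673 − 208·55
1 = −208·728 + 225·673
1 = 225·6497 − 2008·728
1 = −2008·7225 + 2233·6497
1 = 2233·35397 − 10940·7225
Hence 7225⁻¹ ≡ -10940 ≡ 24457 (mod 35397).

24457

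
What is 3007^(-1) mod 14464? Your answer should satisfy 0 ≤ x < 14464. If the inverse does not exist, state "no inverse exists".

10943

Run Euclid on (14464, 3007):
14464 = 4·3007 + 2436
3007 = 1·2436 + 571
2436 = 4·571 + 152
571 = 3·152 + 115
152 = 1·115 + 37
115 = 3·37 + 4
37 = 9·4 + 1
4 = 4·1 + 0
gcd = 1, so the inverse exists. Back-substitute:
1 = 37 − 9·4
1 = −9·115 + 28·37
1 = 28·152 − 37·115
1 = −37·571 + 139·152
1 = 139·2436 − 593·571
1 = −593·3007 + 732·2436
1 = 732·14464 − 3521·3007
Hence 3007⁻¹ ≡ -3521 ≡ 10943 (mod 14464).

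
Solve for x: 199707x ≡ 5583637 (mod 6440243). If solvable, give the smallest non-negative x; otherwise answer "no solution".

First find gcd(199707, 6440243):
6440243 = 32·199707 + 49619
199707 = 4·49619 + 1231
49619 = 40·1231 + 379
1231 = 3·379 + 94
379 = 4·94 + 3
94 = 31·3 + 1
3 = 3·1 + 0
gcd = 1, so a unique solution mod 6440243 exists.
Back-substitute for the Bézout coefficients:
1 = 94 − 31·3
1 = −31·379 + 125·94
1 = 125·1231 − 406·379
1 = −406·49619 + 16365·1231
1 = 16365·199707 − 65866·49619
1 = −65866·6440243 + 2124077·199707
So 199707·(2124077) ≡ 1 (mod 6440243), giving 199707⁻¹ ≡ 2124077.
x ≡ 199707⁻¹·5583637 ≡ 2124077·5583637 ≡ 349698 (mod 6440243).

349698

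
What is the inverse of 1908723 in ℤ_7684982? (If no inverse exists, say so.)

gcd(7684982, 1908723) by repeated division:
7684982 = 4·1908723 + 50090
1908723 = 38·50090 + 5303
50090 = 9·5303 + 2363
5303 = 2·2363 + 577
2363 = 4·577 + 55
577 = 10·55 + 27
55 = 2·27 + 1
27 = 27·1 + 0
The gcd is 1. Working backward:
1 = 55 − 2·27
1 = −2·577 + 21·55
1 = 21·2363 − 86·577
1 = −86·5303 + 193·2363
1 = 193·50090 − 1823·5303
1 = −1823·1908723 + 69467·50090
1 = 69467·7684982 − 279691·1908723
Hence 1908723⁻¹ ≡ -279691 ≡ 7405291 (mod 7684982).

7405291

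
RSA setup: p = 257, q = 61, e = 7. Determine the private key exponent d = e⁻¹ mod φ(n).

6583

φ(n) = (p−1)(q−1) = 256·60 = 15360.
Need d with 7·d ≡ 1 (mod 15360). Apply the extended Euclidean algorithm:
15360 = 2194·7 + 2
7 = 3·2 + 1
2 = 2·1 + 0
Back-substitute:
1 = 7 − 3·2
1 = −3·15360 + 6583·7
So 7·6583 ≡ 1 (mod 15360), hence d = 6583.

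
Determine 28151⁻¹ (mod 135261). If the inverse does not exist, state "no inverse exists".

120563

Run Euclid on (135261, 28151):
135261 = 4·28151 + 22657
28151 = 1·22657 + 5494
22657 = 4·5494 + 681
5494 = 8·681 + 46
681 = 14·46 + 37
46 = 1·37 + 9
37 = 4·9 + 1
9 = 9·1 + 0
The gcd is 1. Working backward:
1 = 37 − 4·9
1 = −4·46 + 5·37
1 = 5·681 − 74·46
1 = −74·5494 + 597·681
1 = 597·22657 − 2462·5494
1 = −2462·28151 + 3059·22657
1 = 3059·135261 − 14698·28151
Hence 28151⁻¹ ≡ -14698 ≡ 120563 (mod 135261).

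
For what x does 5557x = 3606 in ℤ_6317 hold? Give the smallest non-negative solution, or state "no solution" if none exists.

First find gcd(5557, 6317):
6317 = 1×5557 + 760
5557 = 7×760 + 237
760 = 3×237 + 49
237 = 4×49 + 41
49 = 1×41 + 8
41 = 5×8 + 1
8 = 8×1 + 0
gcd = 1, so a unique solution mod 6317 exists.
Back-substitute for the Bézout coefficients:
1 = 41 − 5·8
1 = −5·49 + 6·41
1 = 6·237 − 29·49
1 = −29·760 + 93·237
1 = 93·5557 − 680·760
1 = −680·6317 + 773·5557
So 5557·(773) ≡ 1 (mod 6317), giving 5557⁻¹ ≡ 773.
x ≡ 5557⁻¹·3606 ≡ 773·3606 ≡ 1641 (mod 6317).

1641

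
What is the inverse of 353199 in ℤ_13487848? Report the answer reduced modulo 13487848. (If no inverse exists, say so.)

Euclidean algorithm on 13487848, 353199:
13487848 = 38*353199 + 66286
353199 = 5*66286 + 21769
66286 = 3*21769 + 979
21769 = 22*979 + 231
979 = 4*231 + 55
231 = 4*55 + 11
55 = 5*11 + 0
gcd(353199, 13487848) = 11 ≠ 1, so 353199 has no multiplicative inverse modulo 13487848.

no inverse exists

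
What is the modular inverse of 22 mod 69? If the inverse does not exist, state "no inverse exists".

22

Apply the Euclidean algorithm to 69 and 22:
69 = 3·22 + 3
22 = 7·3 + 1
3 = 3·1 + 0
gcd = 1, so the inverse exists. Back-substitute:
1 = 22 − 7·3
1 = −7·69 + 22·22
So 22·22 ≡ 1 (mod 69).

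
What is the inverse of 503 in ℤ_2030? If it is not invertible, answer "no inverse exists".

gcd(2030, 503) by repeated division:
2030 = 4·503 + 18
503 = 27·18 + 17
18 = 1·17 + 1
17 = 17·1 + 0
Since gcd(503, 2030) = 1, back-substitute to write 1 as a combination:
1 = 18 − 17
1 = −503 + 28·18
1 = 28·2030 − 113·503
Thus 503·(-113) ≡ 1 (mod 2030); reducing, -113 mod 2030 = 1917.

1917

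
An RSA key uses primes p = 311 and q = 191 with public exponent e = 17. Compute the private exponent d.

φ(n) = (p−1)(q−1) = 310·190 = 58900.
Need d with 17·d ≡ 1 (mod 58900). Apply the extended Euclidean algorithm:
58900 = 3464*17 + 12
17 = 1*12 + 5
12 = 2*5 + 2
5 = 2*2 + 1
2 = 2*1 + 0
Back-substitute:
1 = 5 − 2·2
1 = −2·12 + 5·5
1 = 5·17 − 7·12
1 = −7·58900 + 24253·17
So 17·24253 ≡ 1 (mod 58900), hence d = 24253.

24253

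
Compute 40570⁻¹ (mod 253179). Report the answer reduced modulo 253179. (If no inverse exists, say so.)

179734

Apply the Euclidean algorithm to 253179 and 40570:
253179 = 6×40570 + 9759
40570 = 4×9759 + 1534
9759 = 6×1534 + 555
1534 = 2×555 + 424
555 = 1×424 + 131
424 = 3×131 + 31
131 = 4×31 + 7
31 = 4×7 + 3
7 = 2×3 + 1
3 = 3×1 + 0
Since gcd(40570, 253179) = 1, back-substitute to write 1 as a combination:
1 = 7 − 2·3
1 = −2·31 + 9·7
1 = 9·131 − 38·31
1 = −38·424 + 123·131
1 = 123·555 − 161·424
1 = −161·1534 + 445·555
1 = 445·9759 − 2831·1534
1 = −2831·40570 + 11769·9759
1 = 11769·253179 − 73445·40570
So 40570·(-73445) ≡ 1 (mod 253179), and -73445 ≡ 179734 (mod 253179).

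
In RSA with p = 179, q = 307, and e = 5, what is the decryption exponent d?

φ(n) = (p−1)(q−1) = 178·306 = 54468.
Need d with 5·d ≡ 1 (mod 54468). Apply the extended Euclidean algorithm:
54468 = 10893·5 + 3
5 = 1·3 + 2
3 = 1·2 + 1
2 = 2·1 + 0
Back-substitute:
1 = 3 − 2
1 = −5 + 2·3
1 = 2·54468 − 21787·5
So 5·(-21787) ≡ 1 (mod 54468), hence d ≡ -21787 ≡ 32681 (mod 54468).

32681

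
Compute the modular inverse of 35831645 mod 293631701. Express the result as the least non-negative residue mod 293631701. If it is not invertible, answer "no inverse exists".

278376575

gcd(293631701, 35831645) by repeated division:
293631701 = 8·35831645 + 6978541
35831645 = 5·6978541 + 938940
6978541 = 7·938940 + 405961
938940 = 2·405961 + 127018
405961 = 3·127018 + 24907
127018 = 5·24907 + 2483
24907 = 10·2483 + 77
2483 = 32·77 + 19
77 = 4·19 + 1
19 = 19·1 + 0
The gcd is 1. Working backward:
1 = 77 − 4·19
1 = −4·2483 + 129·77
1 = 129·24907 − 1294·2483
1 = −1294·127018 + 6599·24907
1 = 6599·405961 − 21091·127018
1 = −21091·938940 + 48781·405961
1 = 48781·6978541 − 362558·938940
1 = −362558·35831645 + 1861571·6978541
1 = 1861571·293631701 − 15255126·35831645
Thus 35831645·(-15255126) ≡ 1 (mod 293631701); reducing, -15255126 mod 293631701 = 278376575.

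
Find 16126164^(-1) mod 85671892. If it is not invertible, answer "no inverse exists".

Compute gcd(16126164, 85671892):
85671892 = 5*16126164 + 5041072
16126164 = 3*5041072 + 1002948
5041072 = 5*1002948 + 26332
1002948 = 38*26332 + 2332
26332 = 11*2332 + 680
2332 = 3*680 + 292
680 = 2*292 + 96
292 = 3*96 + 4
96 = 24*4 + 0
gcd(16126164, 85671892) = 4 ≠ 1, so 16126164 has no multiplicative inverse modulo 85671892.

no inverse exists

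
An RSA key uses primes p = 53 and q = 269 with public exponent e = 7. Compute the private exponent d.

φ(n) = (p−1)(q−1) = 52·268 = 13936.
Need d with 7·d ≡ 1 (mod 13936). Apply the extended Euclidean algorithm:
13936 = 1990×7 + 6
7 = 1×6 + 1
6 = 6×1 + 0
Back-substitute:
1 = 7 − 6
1 = −13936 + 1991·7
So 7·1991 ≡ 1 (mod 13936), hence d = 1991.

1991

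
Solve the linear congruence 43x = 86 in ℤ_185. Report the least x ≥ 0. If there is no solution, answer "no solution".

2

First find gcd(43, 185):
185 = 4·43 + 13
43 = 3·13 + 4
13 = 3·4 + 1
4 = 4·1 + 0
gcd = 1, so a unique solution mod 185 exists.
Back-substitute for the Bézout coefficients:
1 = 13 − 3·4
1 = −3·43 + 10·13
1 = 10·185 − 43·43
So 43·(-43) ≡ 1 (mod 185), giving 43⁻¹ ≡ 142.
x ≡ 43⁻¹·86 ≡ 142·86 ≡ 2 (mod 185).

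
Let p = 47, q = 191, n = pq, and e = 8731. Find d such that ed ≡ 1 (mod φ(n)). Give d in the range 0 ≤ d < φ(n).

φ(n) = (p−1)(q−1) = 46·190 = 8740.
Need d with 8731·d ≡ 1 (mod 8740). Apply the extended Euclidean algorithm:
8740 = 1·8731 + 9
8731 = 970·9 + 1
9 = 9·1 + 0
Back-substitute:
1 = 8731 − 970·9
1 = −970·8740 + 971·8731
So 8731·971 ≡ 1 (mod 8740), hence d = 971.

971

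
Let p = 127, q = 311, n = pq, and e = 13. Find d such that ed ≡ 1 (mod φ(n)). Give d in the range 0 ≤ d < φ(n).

24037

φ(n) = (p−1)(q−1) = 126·310 = 39060.
Need d with 13·d ≡ 1 (mod 39060). Apply the extended Euclidean algorithm:
39060 = 3004×13 + 8
13 = 1×8 + 5
8 = 1×5 + 3
5 = 1×3 + 2
3 = 1×2 + 1
2 = 2×1 + 0
Back-substitute:
1 = 3 − 2
1 = −5 + 2·3
1 = 2·8 − 3·5
1 = −3·13 + 5·8
1 = 5·39060 − 15023·13
So 13·(-15023) ≡ 1 (mod 39060), hence d ≡ -15023 ≡ 24037 (mod 39060).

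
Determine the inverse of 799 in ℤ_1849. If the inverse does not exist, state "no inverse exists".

Apply the Euclidean algorithm to 1849 and 799:
1849 = 2·799 + 251
799 = 3·251 + 46
251 = 5·46 + 21
46 = 2·21 + 4
21 = 5·4 + 1
4 = 4·1 + 0
gcd = 1, so the inverse exists. Back-substitute:
1 = 21 − 5·4
1 = −5·46 + 11·21
1 = 11·251 − 60·46
1 = −60·799 + 191·251
1 = 191·1849 − 442·799
Thus 799·(-442) ≡ 1 (mod 1849); reducing, -442 mod 1849 = 1407.

1407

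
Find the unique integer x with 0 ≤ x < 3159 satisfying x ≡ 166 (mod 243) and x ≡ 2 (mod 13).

652

Write x = 166 + 243·k. Then 243·k ≡ 2 − 166 ≡ 5 (mod 13).
Need 243⁻¹ mod 13. Extended Euclid on (13, 9):
13 = 1*9 + 4
9 = 2*4 + 1
4 = 4*1 + 0
Back-substitute:
1 = 9 − 2·4
1 = −2·13 + 3·9
243⁻¹ ≡ 3 (mod 13), so k ≡ 3·5 ≡ 2 (mod 13).
x = 166 + 243·2 = 652.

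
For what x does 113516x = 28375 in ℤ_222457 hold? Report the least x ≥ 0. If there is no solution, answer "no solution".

201804

First find gcd(113516, 222457):
222457 = 1·113516 + 108941
113516 = 1·108941 + 4575
108941 = 23·4575 + 3716
4575 = 1·3716 + 859
3716 = 4·859 + 280
859 = 3·280 + 19
280 = 14·19 + 14
19 = 1·14 + 5
14 = 2·5 + 4
5 = 1·4 + 1
4 = 4·1 + 0
gcd = 1, so a unique solution mod 222457 exists.
Back-substitute for the Bézout coefficients:
1 = 5 − 4
1 = −14 + 3·5
1 = 3·19 − 4·14
1 = −4·280 + 59·19
1 = 59·859 − 181·280
1 = −181·3716 + 783·859
1 = 783·4575 − 964·3716
1 = −964·108941 + 22955·4575
1 = 22955·113516 − 23919·108941
1 = −23919·222457 + 46874·113516
So 113516·(46874) ≡ 1 (mod 222457), giving 113516⁻¹ ≡ 46874.
x ≡ 113516⁻¹·28375 ≡ 46874·28375 ≡ 201804 (mod 222457).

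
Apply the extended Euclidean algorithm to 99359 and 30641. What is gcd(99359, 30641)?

13

Euclidean algorithm:
99359 = 3×30641 + 7436
30641 = 4×7436 + 897
7436 = 8×897 + 260
897 = 3×260 + 117
260 = 2×117 + 26
117 = 4×26 + 13
26 = 2×13 + 0
gcd(99359, 30641) = 13.
Working backward:
13 = 117 − 4·26
13 = −4·260 + 9·117
13 = 9·897 − 31·260
13 = −31·7436 + 257·897
13 = 257·30641 − 1059·7436
13 = −1059·99359 + 3434·30641
So 13 = (-1059)·99359 + (3434)·30641.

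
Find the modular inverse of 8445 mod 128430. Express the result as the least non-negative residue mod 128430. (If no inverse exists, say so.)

no inverse exists

Compute gcd(8445, 128430):
128430 = 15×8445 + 1755
8445 = 4×1755 + 1425
1755 = 1×1425 + 330
1425 = 4×330 + 105
330 = 3×105 + 15
105 = 7×15 + 0
Since gcd = 15 > 1, 8445 is not a unit mod 128430.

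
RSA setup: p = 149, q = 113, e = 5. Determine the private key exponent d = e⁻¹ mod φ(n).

13261

φ(n) = (p−1)(q−1) = 148·112 = 16576.
Need d with 5·d ≡ 1 (mod 16576). Apply the extended Euclidean algorithm:
16576 = 3315·5 + 1
5 = 5·1 + 0
Back-substitute:
1 = 16576 − 3315·5
So 5·(-3315) ≡ 1 (mod 16576), hence d ≡ -3315 ≡ 13261 (mod 16576).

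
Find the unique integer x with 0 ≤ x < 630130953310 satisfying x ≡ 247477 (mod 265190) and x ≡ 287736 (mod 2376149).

392252588507

Write x = 247477 + 265190·k. Then 265190·k ≡ 287736 − 247477 ≡ 40259 (mod 2376149).
Need 265190⁻¹ mod 2376149. Extended Euclid on (2376149, 265190):
2376149 = 8×265190 + 254629
265190 = 1×254629 + 10561
254629 = 24×10561 + 1165
10561 = 9×1165 + 76
1165 = 15×76 + 25
76 = 3×25 + 1
25 = 25×1 + 0
Back-substitute:
1 = 76 − 3·25
1 = −3·1165 + 46·76
1 = 46·10561 − 417·1165
1 = −417·254629 + 10054·10561
1 = 10054·265190 − 10471·254629
1 = −10471·2376149 + 93822·265190
265190⁻¹ ≡ 93822 (mod 2376149), so k ≡ 93822·40259 ≡ 1479137 (mod 2376149).
x = 247477 + 265190·1479137 = 392252588507.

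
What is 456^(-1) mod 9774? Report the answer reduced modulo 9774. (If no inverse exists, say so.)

Compute gcd(456, 9774):
9774 = 21*456 + 198
456 = 2*198 + 60
198 = 3*60 + 18
60 = 3*18 + 6
18 = 3*6 + 0
gcd(456, 9774) = 6 ≠ 1, so 456 has no multiplicative inverse modulo 9774.

no inverse exists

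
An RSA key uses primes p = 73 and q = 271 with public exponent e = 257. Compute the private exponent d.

φ(n) = (p−1)(q−1) = 72·270 = 19440.
Need d with 257·d ≡ 1 (mod 19440). Apply the extended Euclidean algorithm:
19440 = 75×257 + 165
257 = 1×165 + 92
165 = 1×92 + 73
92 = 1×73 + 19
73 = 3×19 + 16
19 = 1×16 + 3
16 = 5×3 + 1
3 = 3×1 + 0
Back-substitute:
1 = 16 − 5·3
1 = −5·19 + 6·16
1 = 6·73 − 23·19
1 = −23·92 + 29·73
1 = 29·165 − 52·92
1 = −52·257 + 81·165
1 = 81·19440 − 6127·257
So 257·(-6127) ≡ 1 (mod 19440), hence d ≡ -6127 ≡ 13313 (mod 19440).

13313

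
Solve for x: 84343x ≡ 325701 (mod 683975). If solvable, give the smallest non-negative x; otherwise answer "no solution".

203332

First find gcd(84343, 683975):
683975 = 8×84343 + 9231
84343 = 9×9231 + 1264
9231 = 7×1264 + 383
1264 = 3×383 + 115
383 = 3×115 + 38
115 = 3×38 + 1
38 = 38×1 + 0
gcd = 1, so a unique solution mod 683975 exists.
Back-substitute for the Bézout coefficients:
1 = 115 − 3·38
1 = −3·383 + 10·115
1 = 10·1264 − 33·383
1 = −33·9231 + 241·1264
1 = 241·84343 − 2202·9231
1 = −2202·683975 + 17857·84343
So 84343·(17857) ≡ 1 (mod 683975), giving 84343⁻¹ ≡ 17857.
x ≡ 84343⁻¹·325701 ≡ 17857·325701 ≡ 203332 (mod 683975).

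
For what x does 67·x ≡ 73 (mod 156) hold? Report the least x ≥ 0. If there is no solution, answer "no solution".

First find gcd(67, 156):
156 = 2×67 + 22
67 = 3×22 + 1
22 = 22×1 + 0
gcd = 1, so a unique solution mod 156 exists.
Back-substitute for the Bézout coefficients:
1 = 67 − 3·22
1 = −3·156 + 7·67
So 67·(7) ≡ 1 (mod 156), giving 67⁻¹ ≡ 7.
x ≡ 67⁻¹·73 ≡ 7·73 ≡ 43 (mod 156).

43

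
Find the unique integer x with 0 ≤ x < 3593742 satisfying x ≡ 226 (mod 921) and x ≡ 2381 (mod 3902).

2815723

Write x = 226 + 921·k. Then 921·k ≡ 2381 − 226 ≡ 2155 (mod 3902).
Need 921⁻¹ mod 3902. Extended Euclid on (3902, 921):
3902 = 4·921 + 218
921 = 4·218 + 49
218 = 4·49 + 22
49 = 2·22 + 5
22 = 4·5 + 2
5 = 2·2 + 1
2 = 2·1 + 0
Back-substitute:
1 = 5 − 2·2
1 = −2·22 + 9·5
1 = 9·49 − 20·22
1 = −20·218 + 89·49
1 = 89·921 − 376·218
1 = −376·3902 + 1593·921
921⁻¹ ≡ 1593 (mod 3902), so k ≡ 1593·2155 ≡ 3057 (mod 3902).
x = 226 + 921·3057 = 2815723.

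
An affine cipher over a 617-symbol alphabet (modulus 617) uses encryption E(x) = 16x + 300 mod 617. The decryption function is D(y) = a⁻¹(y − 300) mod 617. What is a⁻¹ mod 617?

270

gcd(617, 16) by repeated division:
617 = 38×16 + 9
16 = 1×9 + 7
9 = 1×7 + 2
7 = 3×2 + 1
2 = 2×1 + 0
The gcd is 1. Working backward:
1 = 7 − 3·2
1 = −3·9 + 4·7
1 = 4·16 − 7·9
1 = −7·617 + 270·16
So 16·270 ≡ 1 (mod 617).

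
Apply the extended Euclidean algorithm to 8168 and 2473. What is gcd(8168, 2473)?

1

Repeated division:
8168 = 3×2473 + 749
2473 = 3×749 + 226
749 = 3×226 + 71
226 = 3×71 + 13
71 = 5×13 + 6
13 = 2×6 + 1
6 = 6×1 + 0
gcd(8168, 2473) = 1.
Express as a combination:
1 = 13 − 2·6
1 = −2·71 + 11·13
1 = 11·226 − 35·71
1 = −35·749 + 116·226
1 = 116·2473 − 383·749
1 = −383·8168 + 1265·2473
So 1 = (-383)·8168 + (1265)·2473.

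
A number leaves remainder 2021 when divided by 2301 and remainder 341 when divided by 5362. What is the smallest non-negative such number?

Write x = 2021 + 2301·k. Then 2301·k ≡ 341 − 2021 ≡ 3682 (mod 5362).
Need 2301⁻¹ mod 5362. Extended Euclid on (5362, 2301):
5362 = 2·2301 + 760
2301 = 3·760 + 21
760 = 36·21 + 4
21 = 5·4 + 1
4 = 4·1 + 0
Back-substitute:
1 = 21 − 5·4
1 = −5·760 + 181·21
1 = 181·2301 − 548·760
1 = −548·5362 + 1277·2301
2301⁻¹ ≡ 1277 (mod 5362), so k ≡ 1277·3682 ≡ 4802 (mod 5362).
x = 2021 + 2301·4802 = 11051423.

11051423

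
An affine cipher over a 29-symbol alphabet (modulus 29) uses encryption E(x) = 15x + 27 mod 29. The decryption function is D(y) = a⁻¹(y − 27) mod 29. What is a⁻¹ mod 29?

2

Apply the Euclidean algorithm to 29 and 15:
29 = 1·15 + 14
15 = 1·14 + 1
14 = 14·1 + 0
Since gcd(15, 29) = 1, back-substitute to write 1 as a combination:
1 = 15 − 14
1 = −29 + 2·15
So 15·2 ≡ 1 (mod 29).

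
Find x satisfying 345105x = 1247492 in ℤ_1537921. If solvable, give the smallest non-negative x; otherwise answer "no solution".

1134234

First find gcd(345105, 1537921):
1537921 = 4·345105 + 157501
345105 = 2·157501 + 30103
157501 = 5·30103 + 6986
30103 = 4·6986 + 2159
6986 = 3·2159 + 509
2159 = 4·509 + 123
509 = 4·123 + 17
123 = 7·17 + 4
17 = 4·4 + 1
4 = 4·1 + 0
gcd = 1, so a unique solution mod 1537921 exists.
Back-substitute for the Bézout coefficients:
1 = 17 − 4·4
1 = −4·123 + 29·17
1 = 29·509 − 120·123
1 = −120·2159 + 509·509
1 = 509·6986 − 1647·2159
1 = −1647·30103 + 7097·6986
1 = 7097·157501 − 37132·30103
1 = −37132·345105 + 81361·157501
1 = 81361·1537921 − 362576·345105
So 345105·(-362576) ≡ 1 (mod 1537921), giving 345105⁻¹ ≡ 1175345.
x ≡ 345105⁻¹·1247492 ≡ 1175345·1247492 ≡ 1134234 (mod 1537921).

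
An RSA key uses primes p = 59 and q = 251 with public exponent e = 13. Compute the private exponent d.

φ(n) = (p−1)(q−1) = 58·250 = 14500.
Need d with 13·d ≡ 1 (mod 14500). Apply the extended Euclidean algorithm:
14500 = 1115*13 + 5
13 = 2*5 + 3
5 = 1*3 + 2
3 = 1*2 + 1
2 = 2*1 + 0
Back-substitute:
1 = 3 − 2
1 = −5 + 2·3
1 = 2·13 − 5·5
1 = −5·14500 + 5577·13
So 13·5577 ≡ 1 (mod 14500), hence d = 5577.

5577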